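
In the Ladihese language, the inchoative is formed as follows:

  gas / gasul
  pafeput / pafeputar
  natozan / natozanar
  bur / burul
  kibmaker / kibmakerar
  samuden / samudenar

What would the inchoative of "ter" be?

kibmaker and bur both end in -r yet inflect differently (kibmakerar, burul), so the final letter is not what conditions the rule; the number of vowels is.
"ter" has 1 vowel. The stems with 1 vowel (bur → burul, gas → gasul) add -ul.
So ter → terul.

terul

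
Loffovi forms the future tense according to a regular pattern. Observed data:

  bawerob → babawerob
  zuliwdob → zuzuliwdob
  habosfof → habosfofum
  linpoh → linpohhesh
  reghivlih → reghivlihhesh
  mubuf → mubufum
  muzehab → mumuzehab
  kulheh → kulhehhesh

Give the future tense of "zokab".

zozokab

"zokab" ends in -b. The stems ending in -b (bawerob → babawerob, muzehab → mumuzehab, zuliwdob → zuzuliwdob) repeat the first consonant+vowel as a prefix.
The other patterns: stems ending in -h double the final consonant and add -esh; stems ending in -f add -um.
So zokab → zozokab.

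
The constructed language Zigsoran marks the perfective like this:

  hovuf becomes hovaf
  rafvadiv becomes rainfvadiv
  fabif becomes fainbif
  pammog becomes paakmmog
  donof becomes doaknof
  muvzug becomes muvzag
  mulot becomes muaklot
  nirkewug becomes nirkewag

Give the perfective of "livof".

liakvof

muvzug and pammog both end in -g yet inflect differently (muvzag, paakmmog), so the final letter is not what conditions the rule; the last vowel is.
"livof" has last vowel 'o'. The stems whose last vowel is 'o' (pammog → paakmmog, donof → doaknof, mulot → muaklot) insert -ak- after the first vowel.
So livof → liakvof.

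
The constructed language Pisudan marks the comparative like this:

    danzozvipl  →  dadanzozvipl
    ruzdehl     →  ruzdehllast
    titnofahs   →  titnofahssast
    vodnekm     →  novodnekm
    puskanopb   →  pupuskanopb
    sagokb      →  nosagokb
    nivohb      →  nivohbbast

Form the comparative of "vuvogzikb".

"vuvogzikb" has second-to-last letter 'k'. The stems whose second-to-last letter is 'k' (vodnekm → novodnekm, sagokb → nosagokb) add the prefix no-.
So vuvogzikb → novuvogzikb.

novuvogzikb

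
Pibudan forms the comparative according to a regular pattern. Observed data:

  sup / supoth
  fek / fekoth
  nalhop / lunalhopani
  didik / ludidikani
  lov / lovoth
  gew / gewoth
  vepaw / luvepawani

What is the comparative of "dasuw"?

"dasuw" has 2 vowels. The stems with 2 vowels (vepaw → luvepawani, nalhop → lunalhopani, didik → ludidikani) add lu- … -ani around the stem.
The other pattern: stems with 1 vowel add -oth.
So dasuw → ludasuwani.

ludasuwani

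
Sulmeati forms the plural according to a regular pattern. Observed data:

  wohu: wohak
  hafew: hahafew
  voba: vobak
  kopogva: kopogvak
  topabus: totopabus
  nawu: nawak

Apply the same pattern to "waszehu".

waszehak

"waszehu" ends in a vowel. The stems ending in a vowel (wohu → wohak, kopogva → kopogvak, nawu → nawak) drop the final letter and add -ak.
The other pattern: stems ending in a consonant repeat the first consonant+vowel as a prefix.
So waszehu → waszehak.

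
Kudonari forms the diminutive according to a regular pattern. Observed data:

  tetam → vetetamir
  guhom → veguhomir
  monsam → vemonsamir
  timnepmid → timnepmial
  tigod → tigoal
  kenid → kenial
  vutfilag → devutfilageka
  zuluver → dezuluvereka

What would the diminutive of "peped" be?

"peped" ends in -d. The stems ending in -d (timnepmid → timnepmial, tigod → tigoal, kenid → kenial) drop the final letter and add -al.
So peped → pepeal.

pepeal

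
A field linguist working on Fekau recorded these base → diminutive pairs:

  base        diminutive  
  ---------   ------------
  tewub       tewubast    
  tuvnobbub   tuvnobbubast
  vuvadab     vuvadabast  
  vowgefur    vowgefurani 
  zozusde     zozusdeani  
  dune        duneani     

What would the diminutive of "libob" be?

"libob" ends in -b. The stems ending in -b (tewub → tewubast, tuvnobbub → tuvnobbubast, vuvadab → vuvadabast) add -ast.
The other pattern: stems ending in -e or -r add -ani.
So libob → libobast.

libobast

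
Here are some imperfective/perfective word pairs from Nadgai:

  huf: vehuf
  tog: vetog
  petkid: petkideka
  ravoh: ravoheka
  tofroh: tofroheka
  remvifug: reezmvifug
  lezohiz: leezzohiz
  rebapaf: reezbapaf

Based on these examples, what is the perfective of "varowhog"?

tog and remvifug both end in -g yet inflect differently (vetog, reezmvifug), so the final letter is not what conditions the rule; the number of vowels is.
"varowhog" has 3 vowels. The stems with 3 vowels (remvifug → reezmvifug, lezohiz → leezzohiz, rebapaf → reezbapaf) insert -ez- after the first vowel.
So varowhog → vaezrowhog.

vaezrowhog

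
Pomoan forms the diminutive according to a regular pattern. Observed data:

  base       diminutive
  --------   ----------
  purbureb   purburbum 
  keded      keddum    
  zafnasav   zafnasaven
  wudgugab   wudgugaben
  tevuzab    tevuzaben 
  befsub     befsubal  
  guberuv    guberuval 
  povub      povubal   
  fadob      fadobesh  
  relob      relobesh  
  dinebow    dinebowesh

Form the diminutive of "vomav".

purbureb and wudgugab both end in -b yet inflect differently (purburbum, wudgugaben), so the final letter is not what conditions the rule; the last vowel is.
"vomav" has last vowel 'a'. The stems whose last vowel is 'a' (zafnasav → zafnasaven, wudgugab → wudgugaben, tevuzab → tevuzaben) add -en.
The other patterns: stems whose last vowel is 'e' delete the last vowel and add -um; stems whose last vowel is 'u' add -al; stems whose last vowel is 'o' add -esh.
So vomav → vomaven.

vomaven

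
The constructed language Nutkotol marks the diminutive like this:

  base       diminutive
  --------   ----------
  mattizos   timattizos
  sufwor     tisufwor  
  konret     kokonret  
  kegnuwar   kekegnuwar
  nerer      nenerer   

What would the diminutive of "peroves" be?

peperoves

sufwor and kegnuwar both end in -r yet inflect differently (tisufwor, kekegnuwar), so the final letter is not what conditions the rule; the last vowel is.
"peroves" has last vowel 'e'. The stems whose last vowel is 'e' (konret → kokonret, nerer → nenerer) repeat the first consonant+vowel as a prefix.
The other pattern: stems whose last vowel is 'o' add the prefix ti-.
So peroves → peperoves.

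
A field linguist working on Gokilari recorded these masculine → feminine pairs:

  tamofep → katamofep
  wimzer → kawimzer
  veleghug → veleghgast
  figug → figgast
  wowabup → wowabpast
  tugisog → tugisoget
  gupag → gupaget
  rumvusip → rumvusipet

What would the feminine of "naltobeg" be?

"naltobeg" has last vowel 'e'. The stems whose last vowel is 'e' (tamofep → katamofep, wimzer → kawimzer) add the prefix ka-.
So naltobeg → kanaltobeg.

kanaltobeg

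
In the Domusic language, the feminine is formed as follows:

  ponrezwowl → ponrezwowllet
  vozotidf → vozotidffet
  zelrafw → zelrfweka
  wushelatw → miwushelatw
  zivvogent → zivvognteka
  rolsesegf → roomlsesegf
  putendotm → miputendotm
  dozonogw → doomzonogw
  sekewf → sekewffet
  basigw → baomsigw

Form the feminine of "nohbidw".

"nohbidw" has second-to-last letter 'd'. The one such stem in the data (vozotidf → vozotidffet) doubles the final consonant and adds -et (as do sekewf, ponrezwowl), so the same rule applies.
The other patterns: stems whose second-to-last letter is 'g' insert -om- after the first vowel; stems whose second-to-last letter is 't' add the prefix mi-; stems whose second-to-last letter is 'f' or 'n' delete the last vowel and add -eka.
So nohbidw → nohbidwwet.

nohbidwwet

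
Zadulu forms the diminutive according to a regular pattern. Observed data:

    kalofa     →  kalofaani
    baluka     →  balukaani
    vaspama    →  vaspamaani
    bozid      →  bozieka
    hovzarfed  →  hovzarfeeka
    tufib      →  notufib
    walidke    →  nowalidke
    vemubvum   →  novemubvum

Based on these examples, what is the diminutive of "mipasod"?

bozid and tufib both have last vowel 'i' yet inflect differently (bozieka, notufib), so the last vowel is not what conditions the rule; the final letter is.
"mipasod" ends in -d. The stems ending in -d (bozid → bozieka, hovzarfed → hovzarfeeka) drop the final letter and add -eka.
So mipasod → mipasoeka.

mipasoeka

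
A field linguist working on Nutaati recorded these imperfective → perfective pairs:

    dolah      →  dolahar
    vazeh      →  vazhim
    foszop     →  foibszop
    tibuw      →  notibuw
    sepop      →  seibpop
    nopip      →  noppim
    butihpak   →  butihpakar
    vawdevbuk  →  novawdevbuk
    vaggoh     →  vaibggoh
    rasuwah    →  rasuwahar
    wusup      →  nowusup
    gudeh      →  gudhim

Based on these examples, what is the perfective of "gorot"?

"gorot" has last vowel 'o'. The stems whose last vowel is 'o' (sepop → seibpop, foszop → foibszop, vaggoh → vaibggoh) insert -ib- after the first vowel.
The other patterns: stems whose last vowel is 'u' add the prefix no-; stems whose last vowel is 'a' add -ar; stems whose last vowel is 'e' or 'i' delete the last vowel and add -im.
So gorot → goibrot.

goibrot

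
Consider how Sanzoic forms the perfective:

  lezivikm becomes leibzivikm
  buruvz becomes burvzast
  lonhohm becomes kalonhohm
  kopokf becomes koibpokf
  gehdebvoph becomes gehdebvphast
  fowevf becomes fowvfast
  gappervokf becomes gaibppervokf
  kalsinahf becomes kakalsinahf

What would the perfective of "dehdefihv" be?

kadehdefihv

"dehdefihv" has second-to-last letter 'h'. The stems whose second-to-last letter is 'h' (kalsinahf → kakalsinahf, lonhohm → kalonhohm) add the prefix ka-.
The other patterns: stems whose second-to-last letter is 'k' insert -ib- after the first vowel; stems whose second-to-last letter is 'p' or 'v' delete the last vowel and add -ast.
So dehdefihv → kadehdefihv.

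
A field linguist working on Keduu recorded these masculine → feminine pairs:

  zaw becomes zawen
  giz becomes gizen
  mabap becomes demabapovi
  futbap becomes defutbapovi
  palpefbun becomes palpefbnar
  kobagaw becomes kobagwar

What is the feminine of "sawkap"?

zaw and kobagaw both end in -w yet inflect differently (zawen, kobagwar), so the final letter is not what conditions the rule; the number of vowels is.
"sawkap" has 2 vowels. The stems with 2 vowels (mabap → demabapovi, futbap → defutbapovi) add de- … -ovi around the stem.
So sawkap → desawkapovi.

desawkapovi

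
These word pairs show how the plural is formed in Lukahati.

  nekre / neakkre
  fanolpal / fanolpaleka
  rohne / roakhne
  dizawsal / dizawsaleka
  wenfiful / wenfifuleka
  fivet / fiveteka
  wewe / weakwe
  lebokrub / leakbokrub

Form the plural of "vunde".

fivet and rohne both have last vowel 'e' yet inflect differently (fiveteka, roakhne), so the last vowel is not what conditions the rule; the final letter is.
"vunde" ends in -e. The stems ending in -e (rohne → roakhne, wewe → weakwe, nekre → neakkre) insert -ak- after the first vowel.
So vunde → vuaknde.

vuaknde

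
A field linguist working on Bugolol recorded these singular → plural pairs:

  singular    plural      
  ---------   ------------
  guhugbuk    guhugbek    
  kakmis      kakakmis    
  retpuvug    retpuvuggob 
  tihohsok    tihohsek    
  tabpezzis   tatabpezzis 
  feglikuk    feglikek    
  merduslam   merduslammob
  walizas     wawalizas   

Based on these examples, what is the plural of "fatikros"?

fafatikros

walizas and merduslam both have last vowel 'a' yet inflect differently (wawalizas, merduslammob), so the last vowel is not what conditions the rule; the final letter is.
"fatikros" ends in -s. The stems ending in -s (walizas → wawalizas, kakmis → kakakmis, tabpezzis → tatabpezzis) repeat the first consonant+vowel as a prefix.
So fatikros → fafatikros.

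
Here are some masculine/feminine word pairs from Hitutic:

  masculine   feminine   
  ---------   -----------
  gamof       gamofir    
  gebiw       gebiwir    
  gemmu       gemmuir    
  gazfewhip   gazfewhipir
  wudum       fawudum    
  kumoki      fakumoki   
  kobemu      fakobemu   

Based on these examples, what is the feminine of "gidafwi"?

"gidafwi" begins with g-. The stems beginning with g- (gamof → gamofir, gebiw → gebiwir, gemmu → gemmuir) add -ir.
The other pattern: stems beginning with k- or w- add the prefix fa-.
So gidafwi → gidafwiir.

gidafwiir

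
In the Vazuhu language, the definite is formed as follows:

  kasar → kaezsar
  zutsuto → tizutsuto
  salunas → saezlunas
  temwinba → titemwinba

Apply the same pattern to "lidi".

"lidi" ends in a vowel. The stems ending in a vowel (zutsuto → tizutsuto, temwinba → titemwinba) add the prefix ti-.
The other pattern: stems ending in a consonant insert -ez- after the first vowel.
So lidi → tilidi.

tilidi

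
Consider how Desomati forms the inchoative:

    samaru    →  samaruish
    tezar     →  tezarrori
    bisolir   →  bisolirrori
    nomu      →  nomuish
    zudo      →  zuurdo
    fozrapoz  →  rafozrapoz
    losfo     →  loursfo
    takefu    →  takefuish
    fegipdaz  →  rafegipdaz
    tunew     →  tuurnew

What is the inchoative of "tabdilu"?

fegipdaz and tezar both have last vowel 'a' yet inflect differently (rafegipdaz, tezarrori), so the last vowel is not what conditions the rule; the final letter is.
"tabdilu" ends in -u. The stems ending in -u (nomu → nomuish, samaru → samaruish, takefu → takefuish) add -ish.
The other patterns: stems ending in -z add the prefix ra-; stems ending in -r double the final consonant and add -ori; stems ending in -o or -w insert -ur- after the first vowel.
So tabdilu → tabdiluish.

tabdiluish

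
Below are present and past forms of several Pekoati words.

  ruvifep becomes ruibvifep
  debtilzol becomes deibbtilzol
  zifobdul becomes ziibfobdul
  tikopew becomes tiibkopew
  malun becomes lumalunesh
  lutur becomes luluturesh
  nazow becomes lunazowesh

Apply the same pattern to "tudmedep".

tikopew and nazow both end in -w yet inflect differently (tiibkopew, lunazowesh), so the final letter is not what conditions the rule; the number of vowels is.
"tudmedep" has 3 vowels. The stems with 3 vowels (ruvifep → ruibvifep, debtilzol → deibbtilzol, zifobdul → ziibfobdul) insert -ib- after the first vowel.
So tudmedep → tuibdmedep.

tuibdmedep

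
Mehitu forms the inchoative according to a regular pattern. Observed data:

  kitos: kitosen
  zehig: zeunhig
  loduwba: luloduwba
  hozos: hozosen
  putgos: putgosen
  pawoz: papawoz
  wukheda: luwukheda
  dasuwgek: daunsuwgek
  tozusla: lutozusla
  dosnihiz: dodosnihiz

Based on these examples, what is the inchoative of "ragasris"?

pawoz and hozos both have last vowel 'o' yet inflect differently (papawoz, hozosen), so the last vowel is not what conditions the rule; the final letter is.
"ragasris" ends in -s. The stems ending in -s (hozos → hozosen, kitos → kitosen, putgos → putgosen) add -en.
The other patterns: stems ending in -z repeat the first consonant+vowel as a prefix; stems ending in -a add the prefix lu-; stems ending in -g or -k insert -un- after the first vowel.
So ragasris → ragasrisen.

ragasrisen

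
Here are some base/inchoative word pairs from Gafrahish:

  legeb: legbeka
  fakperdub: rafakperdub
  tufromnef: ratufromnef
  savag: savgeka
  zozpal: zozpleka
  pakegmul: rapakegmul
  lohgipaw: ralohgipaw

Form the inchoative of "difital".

radifital

legeb and fakperdub both end in -b yet inflect differently (legbeka, rafakperdub), so the final letter is not what conditions the rule; the number of vowels is.
"difital" has 3 vowels. The stems with 3 vowels (tufromnef → ratufromnef, fakperdub → rafakperdub, lohgipaw → ralohgipaw) add the prefix ra-.
The other pattern: stems with 2 vowels delete the last vowel and add -eka.
So difital → radifital.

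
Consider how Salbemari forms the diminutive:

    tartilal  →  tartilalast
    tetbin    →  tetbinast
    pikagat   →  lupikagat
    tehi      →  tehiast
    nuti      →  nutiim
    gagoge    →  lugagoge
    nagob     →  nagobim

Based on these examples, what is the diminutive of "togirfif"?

tehi and nuti both end in -i yet inflect differently (tehiast, nutiim), so the final letter is not what conditions the rule; the first letter is.
"togirfif" begins with t-. The stems beginning with t- (tehi → tehiast, tetbin → tetbinast, tartilal → tartilalast) add -ast.
So togirfif → togirfifast.

togirfifast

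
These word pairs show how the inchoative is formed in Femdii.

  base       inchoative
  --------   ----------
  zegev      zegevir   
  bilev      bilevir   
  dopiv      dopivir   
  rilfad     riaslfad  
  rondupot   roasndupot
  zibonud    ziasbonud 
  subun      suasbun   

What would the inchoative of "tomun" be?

toasmun

"tomun" ends in -n. The one such stem in the data (subun → suasbun) inserts -as- after the first vowel (as do rilfad, rondupot), so the same rule applies.
The other pattern: stems ending in -v add -ir.
So tomun → toasmun.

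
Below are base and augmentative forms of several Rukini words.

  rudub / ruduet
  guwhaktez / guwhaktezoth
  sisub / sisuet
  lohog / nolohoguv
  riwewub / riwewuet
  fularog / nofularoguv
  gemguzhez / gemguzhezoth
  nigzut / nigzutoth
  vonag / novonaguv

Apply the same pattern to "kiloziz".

kilozizoth

sisub and nigzut both have last vowel 'u' yet inflect differently (sisuet, nigzutoth), so the last vowel is not what conditions the rule; the final letter is.
"kiloziz" ends in -z. The stems ending in -z (guwhaktez → guwhaktezoth, gemguzhez → gemguzhezoth) add -oth.
The other patterns: stems ending in -b drop the final letter and add -et; stems ending in -g add no- … -uv around the stem.
So kiloziz → kilozizoth.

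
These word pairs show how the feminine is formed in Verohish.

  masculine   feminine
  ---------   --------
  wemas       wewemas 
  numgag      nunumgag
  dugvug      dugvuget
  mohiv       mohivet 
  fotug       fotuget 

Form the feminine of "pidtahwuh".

pidtahwuhet

numgag and dugvug both end in -g yet inflect differently (nunumgag, dugvuget), so the final letter is not what conditions the rule; the last vowel is.
"pidtahwuh" has last vowel 'u'. The stems whose last vowel is 'u' (dugvug → dugvuget, fotug → fotuget) add -et.
The other pattern: stems whose last vowel is 'a' repeat the first consonant+vowel as a prefix.
So pidtahwuh → pidtahwuhet.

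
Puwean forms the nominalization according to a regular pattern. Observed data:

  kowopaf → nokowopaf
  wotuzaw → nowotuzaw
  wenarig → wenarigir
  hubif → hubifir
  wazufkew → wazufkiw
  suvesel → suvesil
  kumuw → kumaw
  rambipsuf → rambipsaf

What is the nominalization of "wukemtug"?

wukemtag

kowopaf and hubif both end in -f yet inflect differently (nokowopaf, hubifir), so the final letter is not what conditions the rule; the last vowel is.
"wukemtug" has last vowel 'u'. The stems whose last vowel is 'u' (kumuw → kumaw, rambipsuf → rambipsaf) change the last vowel to 'a'.
So wukemtug → wukemtag.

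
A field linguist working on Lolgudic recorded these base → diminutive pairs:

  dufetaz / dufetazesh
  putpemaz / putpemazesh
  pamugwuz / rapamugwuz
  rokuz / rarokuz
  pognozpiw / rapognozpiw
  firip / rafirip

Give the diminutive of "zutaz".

dufetaz and pamugwuz both end in -z yet inflect differently (dufetazesh, rapamugwuz), so the final letter is not what conditions the rule; the last vowel is.
"zutaz" has last vowel 'a'. The stems whose last vowel is 'a' (dufetaz → dufetazesh, putpemaz → putpemazesh) add -esh.
The other pattern: stems whose last vowel is 'i' or 'u' add the prefix ra-.
So zutaz → zutazesh.

zutazesh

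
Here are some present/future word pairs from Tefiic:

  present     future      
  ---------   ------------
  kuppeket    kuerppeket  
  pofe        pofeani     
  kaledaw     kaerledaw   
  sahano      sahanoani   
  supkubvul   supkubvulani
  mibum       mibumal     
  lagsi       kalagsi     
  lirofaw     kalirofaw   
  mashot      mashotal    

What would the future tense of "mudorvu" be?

mudorvual

mashot and kuppeket both end in -t yet inflect differently (mashotal, kuerppeket), so the final letter is not what conditions the rule; the first letter is.
"mudorvu" begins with m-. The stems beginning with m- (mashot → mashotal, mibum → mibumal) add -al.
The other patterns: stems beginning with l- add the prefix ka-; stems beginning with k- insert -er- after the first vowel; stems beginning with p- or s- add -ani.
So mudorvu → mudorvual.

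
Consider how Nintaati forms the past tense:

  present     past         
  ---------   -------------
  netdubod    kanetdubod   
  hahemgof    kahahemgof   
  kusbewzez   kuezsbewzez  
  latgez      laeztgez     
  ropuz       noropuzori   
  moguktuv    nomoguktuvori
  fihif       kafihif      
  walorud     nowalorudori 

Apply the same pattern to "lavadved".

"lavadved" has last vowel 'e'. The stems whose last vowel is 'e' (latgez → laeztgez, kusbewzez → kuezsbewzez) insert -ez- after the first vowel.
The other patterns: stems whose last vowel is 'u' add no- … -ori around the stem; stems whose last vowel is 'i' or 'o' add the prefix ka-.
So lavadved → laezvadved.

laezvadved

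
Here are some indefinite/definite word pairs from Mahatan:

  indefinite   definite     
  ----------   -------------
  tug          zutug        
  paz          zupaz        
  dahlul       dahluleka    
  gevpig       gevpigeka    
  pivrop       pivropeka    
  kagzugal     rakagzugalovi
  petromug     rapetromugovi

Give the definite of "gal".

zugal

tug and gevpig both end in -g yet inflect differently (zutug, gevpigeka), so the final letter is not what conditions the rule; the number of vowels is.
"gal" has 1 vowel. The stems with 1 vowel (tug → zutug, paz → zupaz) add the prefix zu-.
So gal → zugal.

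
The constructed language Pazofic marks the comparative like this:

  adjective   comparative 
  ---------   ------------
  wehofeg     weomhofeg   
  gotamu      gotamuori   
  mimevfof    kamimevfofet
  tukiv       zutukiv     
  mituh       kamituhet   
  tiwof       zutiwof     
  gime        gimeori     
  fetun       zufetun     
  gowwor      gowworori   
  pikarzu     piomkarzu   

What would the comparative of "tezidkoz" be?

"tezidkoz" begins with t-. The stems beginning with t- (tukiv → zutukiv, tiwof → zutiwof) add the prefix zu-.
The other patterns: stems beginning with p- or w- insert -om- after the first vowel; stems beginning with m- add ka- … -et around the stem; stems beginning with g- add -ori.
So tezidkoz → zutezidkoz.

zutezidkoz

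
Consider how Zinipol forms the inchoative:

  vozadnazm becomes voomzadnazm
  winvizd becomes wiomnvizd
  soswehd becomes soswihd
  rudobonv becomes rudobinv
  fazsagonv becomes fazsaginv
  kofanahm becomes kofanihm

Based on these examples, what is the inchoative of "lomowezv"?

"lomowezv" has second-to-last letter 'z'. The stems whose second-to-last letter is 'z' (vozadnazm → voomzadnazm, winvizd → wiomnvizd) insert -om- after the first vowel.
The other pattern: stems whose second-to-last letter is 'h' or 'n' change the last vowel to 'i'.
So lomowezv → loommowezv.

loommowezv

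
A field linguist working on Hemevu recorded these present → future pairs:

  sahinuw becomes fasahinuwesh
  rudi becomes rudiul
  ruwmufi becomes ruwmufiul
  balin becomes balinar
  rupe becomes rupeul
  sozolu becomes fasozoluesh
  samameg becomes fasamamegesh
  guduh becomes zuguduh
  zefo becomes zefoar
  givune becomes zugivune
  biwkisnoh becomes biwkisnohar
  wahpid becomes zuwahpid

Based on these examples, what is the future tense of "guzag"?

zuguzag

biwkisnoh and guduh both end in -h yet inflect differently (biwkisnohar, zuguduh), so the final letter is not what conditions the rule; the first letter is.
"guzag" begins with g-. The stems beginning with g- (guduh → zuguduh, givune → zugivune) add the prefix zu-.
So guzag → zuguzag.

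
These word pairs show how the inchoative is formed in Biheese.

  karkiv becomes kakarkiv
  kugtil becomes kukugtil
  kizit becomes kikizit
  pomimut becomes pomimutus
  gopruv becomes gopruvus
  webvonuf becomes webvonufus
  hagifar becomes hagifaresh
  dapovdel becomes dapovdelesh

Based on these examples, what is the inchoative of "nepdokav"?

kizit and pomimut both end in -t yet inflect differently (kikizit, pomimutus), so the final letter is not what conditions the rule; the last vowel is.
"nepdokav" has last vowel 'a'. The one such stem in the data (hagifar → hagifaresh) adds -esh, so the same rule applies.
So nepdokav → nepdokavesh.

nepdokavesh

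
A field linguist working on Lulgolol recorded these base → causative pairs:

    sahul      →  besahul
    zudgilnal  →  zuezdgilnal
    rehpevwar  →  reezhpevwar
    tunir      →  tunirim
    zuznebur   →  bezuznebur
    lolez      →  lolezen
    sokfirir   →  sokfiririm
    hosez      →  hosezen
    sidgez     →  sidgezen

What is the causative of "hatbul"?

behatbul

rehpevwar and sokfirir both end in -r yet inflect differently (reezhpevwar, sokfiririm), so the final letter is not what conditions the rule; the last vowel is.
"hatbul" has last vowel 'u'. The stems whose last vowel is 'u' (sahul → besahul, zuznebur → bezuznebur) add the prefix be-.
The other patterns: stems whose last vowel is 'e' add -en; stems whose last vowel is 'a' insert -ez- after the first vowel; stems whose last vowel is 'i' add -im.
So hatbul → behatbul.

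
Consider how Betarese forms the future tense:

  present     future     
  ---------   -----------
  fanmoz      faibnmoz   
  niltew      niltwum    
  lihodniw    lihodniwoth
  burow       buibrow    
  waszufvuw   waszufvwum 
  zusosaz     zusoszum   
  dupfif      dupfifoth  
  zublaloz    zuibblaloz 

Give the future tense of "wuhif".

wuhifoth

lihodniw and burow both end in -w yet inflect differently (lihodniwoth, buibrow), so the final letter is not what conditions the rule; the last vowel is.
"wuhif" has last vowel 'i'. The stems whose last vowel is 'i' (dupfif → dupfifoth, lihodniw → lihodniwoth) add -oth.
So wuhif → wuhifoth.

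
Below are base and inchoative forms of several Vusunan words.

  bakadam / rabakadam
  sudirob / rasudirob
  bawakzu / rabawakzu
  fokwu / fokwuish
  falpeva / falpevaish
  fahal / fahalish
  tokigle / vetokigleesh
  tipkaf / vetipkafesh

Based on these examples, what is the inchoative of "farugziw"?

farugziwish

bawakzu and fokwu both end in -u yet inflect differently (rabawakzu, fokwuish), so the final letter is not what conditions the rule; the first letter is.
"farugziw" begins with f-. The stems beginning with f- (fokwu → fokwuish, falpeva → falpevaish, fahal → fahalish) add -ish.
The other patterns: stems beginning with b- or s- add the prefix ra-; stems beginning with t- add ve- … -esh around the stem.
So farugziw → farugziwish.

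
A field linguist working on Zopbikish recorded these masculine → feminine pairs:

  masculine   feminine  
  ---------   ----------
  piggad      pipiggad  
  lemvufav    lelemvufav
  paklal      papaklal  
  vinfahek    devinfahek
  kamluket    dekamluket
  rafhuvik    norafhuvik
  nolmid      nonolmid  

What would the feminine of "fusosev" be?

defusosev

"fusosev" has last vowel 'e'. The stems whose last vowel is 'e' (vinfahek → devinfahek, kamluket → dekamluket) add the prefix de-.
So fusosev → defusosev.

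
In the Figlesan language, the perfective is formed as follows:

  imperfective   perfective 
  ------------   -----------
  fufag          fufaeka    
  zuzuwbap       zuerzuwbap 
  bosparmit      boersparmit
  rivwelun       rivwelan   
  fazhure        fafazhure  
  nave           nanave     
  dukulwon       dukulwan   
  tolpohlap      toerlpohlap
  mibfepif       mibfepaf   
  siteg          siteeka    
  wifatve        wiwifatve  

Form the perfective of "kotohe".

fazhure and siteg both have last vowel 'e' yet inflect differently (fafazhure, siteeka), so the last vowel is not what conditions the rule; the final letter is.
"kotohe" ends in -e. The stems ending in -e (fazhure → fafazhure, nave → nanave, wifatve → wiwifatve) repeat the first consonant+vowel as a prefix.
The other patterns: stems ending in -g drop the final letter and add -eka; stems ending in -f or -n change the last vowel to 'a'; stems ending in -p or -t insert -er- after the first vowel.
So kotohe → kokotohe.

kokotohe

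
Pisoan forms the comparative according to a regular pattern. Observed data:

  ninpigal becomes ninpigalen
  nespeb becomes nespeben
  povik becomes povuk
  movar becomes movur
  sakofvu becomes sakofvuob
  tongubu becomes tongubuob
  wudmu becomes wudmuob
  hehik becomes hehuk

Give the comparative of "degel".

movar and ninpigal both have last vowel 'a' yet inflect differently (movur, ninpigalen), so the last vowel is not what conditions the rule; the final letter is.
"degel" ends in -l. The one such stem in the data (ninpigal → ninpigalen) adds -en, so the same rule applies.
So degel → degelen.

degelen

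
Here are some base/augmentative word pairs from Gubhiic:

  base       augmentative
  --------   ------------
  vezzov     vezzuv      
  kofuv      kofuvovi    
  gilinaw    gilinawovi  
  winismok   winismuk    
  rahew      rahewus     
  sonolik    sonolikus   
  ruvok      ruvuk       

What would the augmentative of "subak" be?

subakovi

vezzov and kofuv both end in -v yet inflect differently (vezzuv, kofuvovi), so the final letter is not what conditions the rule; the last vowel is.
"subak" has last vowel 'a'. The one such stem in the data (gilinaw → gilinawovi) adds -ovi, so the same rule applies.
The other patterns: stems whose last vowel is 'o' change the last vowel to 'u'; stems whose last vowel is 'e' or 'i' add -us.
So subak → subakovi.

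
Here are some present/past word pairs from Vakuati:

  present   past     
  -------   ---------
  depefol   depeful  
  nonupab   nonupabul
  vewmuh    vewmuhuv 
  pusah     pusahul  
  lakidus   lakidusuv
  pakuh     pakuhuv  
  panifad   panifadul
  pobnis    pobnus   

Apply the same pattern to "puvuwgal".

puvuwgalul

vewmuh and pusah both end in -h yet inflect differently (vewmuhuv, pusahul), so the final letter is not what conditions the rule; the last vowel is.
"puvuwgal" has last vowel 'a'. The stems whose last vowel is 'a' (nonupab → nonupabul, pusah → pusahul, panifad → panifadul) add -ul.
So puvuwgal → puvuwgalul.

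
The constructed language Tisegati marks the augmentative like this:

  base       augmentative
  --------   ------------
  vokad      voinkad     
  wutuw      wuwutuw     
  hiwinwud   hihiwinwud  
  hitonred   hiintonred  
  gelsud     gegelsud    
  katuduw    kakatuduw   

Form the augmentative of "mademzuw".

hiwinwud and hitonred both end in -d yet inflect differently (hihiwinwud, hiintonred), so the final letter is not what conditions the rule; the last vowel is.
"mademzuw" has last vowel 'u'. The stems whose last vowel is 'u' (hiwinwud → hihiwinwud, gelsud → gegelsud, katuduw → kakatuduw) repeat the first consonant+vowel as a prefix.
The other pattern: stems whose last vowel is 'a' or 'e' insert -in- after the first vowel.
So mademzuw → mamademzuw.

mamademzuw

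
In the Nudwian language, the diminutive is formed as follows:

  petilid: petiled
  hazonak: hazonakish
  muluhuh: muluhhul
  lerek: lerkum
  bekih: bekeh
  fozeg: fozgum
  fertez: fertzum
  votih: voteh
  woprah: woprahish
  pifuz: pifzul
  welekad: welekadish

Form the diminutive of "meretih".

bekih and muluhuh both end in -h yet inflect differently (bekeh, muluhhul), so the final letter is not what conditions the rule; the last vowel is.
"meretih" has last vowel 'i'. The stems whose last vowel is 'i' (bekih → bekeh, votih → voteh, petilid → petiled) change the last vowel to 'e'.
So meretih → mereteh.

mereteh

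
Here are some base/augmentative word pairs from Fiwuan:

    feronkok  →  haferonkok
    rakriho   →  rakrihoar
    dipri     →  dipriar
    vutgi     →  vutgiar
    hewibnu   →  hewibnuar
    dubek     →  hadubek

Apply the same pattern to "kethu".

feronkok and rakriho both have last vowel 'o' yet inflect differently (haferonkok, rakrihoar), so the last vowel is not what conditions the rule; whether the stem ends in a vowel or a consonant is.
"kethu" ends in a vowel. The stems ending in a vowel (vutgi → vutgiar, rakriho → rakrihoar, hewibnu → hewibnuar) add -ar.
The other pattern: stems ending in a consonant add the prefix ha-.
So kethu → kethuar.

kethuar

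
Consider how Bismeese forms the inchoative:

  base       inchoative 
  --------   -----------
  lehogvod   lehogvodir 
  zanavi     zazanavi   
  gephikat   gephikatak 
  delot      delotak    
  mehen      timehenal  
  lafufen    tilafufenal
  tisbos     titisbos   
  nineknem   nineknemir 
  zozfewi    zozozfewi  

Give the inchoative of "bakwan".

"bakwan" ends in -n. The stems ending in -n (lafufen → tilafufenal, mehen → timehenal) add ti- … -al around the stem.
The other patterns: stems ending in -t add -ak; stems ending in -i or -s repeat the first consonant+vowel as a prefix; stems ending in -d or -m add -ir.
So bakwan → tibakwanal.

tibakwanal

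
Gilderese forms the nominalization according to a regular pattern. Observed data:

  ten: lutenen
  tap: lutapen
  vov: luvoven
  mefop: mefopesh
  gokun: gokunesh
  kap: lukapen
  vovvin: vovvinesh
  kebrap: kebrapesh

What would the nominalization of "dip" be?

ten and vovvin both end in -n yet inflect differently (lutenen, vovvinesh), so the final letter is not what conditions the rule; the number of vowels is.
"dip" has 1 vowel. The stems with 1 vowel (kap → lukapen, ten → lutenen, vov → luvoven) add lu- … -en around the stem.
The other pattern: stems with 2 vowels add -esh.
So dip → ludipen.

ludipen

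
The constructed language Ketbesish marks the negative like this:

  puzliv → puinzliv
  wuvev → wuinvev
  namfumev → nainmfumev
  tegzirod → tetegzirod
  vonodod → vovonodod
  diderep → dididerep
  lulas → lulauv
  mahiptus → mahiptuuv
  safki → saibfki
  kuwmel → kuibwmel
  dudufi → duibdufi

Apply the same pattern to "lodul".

"lodul" ends in -l. The one such stem in the data (kuwmel → kuibwmel) inserts -ib- after the first vowel (as do safki, dudufi), so the same rule applies.
So lodul → loibdul.

loibdul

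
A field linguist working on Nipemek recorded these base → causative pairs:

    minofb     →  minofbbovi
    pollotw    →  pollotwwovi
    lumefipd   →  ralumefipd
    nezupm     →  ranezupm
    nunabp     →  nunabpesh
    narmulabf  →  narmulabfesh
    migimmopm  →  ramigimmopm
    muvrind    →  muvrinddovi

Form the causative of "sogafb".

sogafbbovi

"sogafb" has second-to-last letter 'f'. The one such stem in the data (minofb → minofbbovi) doubles the final consonant and adds -ovi (as do pollotw, muvrind), so the same rule applies.
So sogafb → sogafbbovi.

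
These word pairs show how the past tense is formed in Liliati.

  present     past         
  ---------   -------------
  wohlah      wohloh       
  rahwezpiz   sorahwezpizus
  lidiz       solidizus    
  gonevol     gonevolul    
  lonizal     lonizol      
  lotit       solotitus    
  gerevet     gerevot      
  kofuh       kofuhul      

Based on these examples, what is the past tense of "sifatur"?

sifaturul

"sifatur" has last vowel 'u'. The one such stem in the data (kofuh → kofuhul) adds -ul, so the same rule applies.
So sifatur → sifaturul.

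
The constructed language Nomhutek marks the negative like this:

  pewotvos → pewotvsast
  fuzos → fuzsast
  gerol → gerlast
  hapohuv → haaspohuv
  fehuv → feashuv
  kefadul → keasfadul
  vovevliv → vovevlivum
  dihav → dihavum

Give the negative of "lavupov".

"lavupov" has last vowel 'o'. The stems whose last vowel is 'o' (pewotvos → pewotvsast, fuzos → fuzsast, gerol → gerlast) delete the last vowel and add -ast.
The other patterns: stems whose last vowel is 'u' insert -as- after the first vowel; stems whose last vowel is 'a' or 'i' add -um.
So lavupov → lavupvast.

lavupvast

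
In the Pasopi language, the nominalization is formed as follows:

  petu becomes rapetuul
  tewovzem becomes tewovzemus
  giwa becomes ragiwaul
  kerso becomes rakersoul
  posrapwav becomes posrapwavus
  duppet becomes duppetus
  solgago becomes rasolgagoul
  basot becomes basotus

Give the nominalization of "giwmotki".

solgago and basot both have last vowel 'o' yet inflect differently (rasolgagoul, basotus), so the last vowel is not what conditions the rule; whether the stem ends in a vowel or a consonant is.
"giwmotki" ends in a vowel. The stems ending in a vowel (petu → rapetuul, solgago → rasolgagoul, kerso → rakersoul) add ra- … -ul around the stem.
The other pattern: stems ending in a consonant add -us.
So giwmotki → ragiwmotkiul.

ragiwmotkiul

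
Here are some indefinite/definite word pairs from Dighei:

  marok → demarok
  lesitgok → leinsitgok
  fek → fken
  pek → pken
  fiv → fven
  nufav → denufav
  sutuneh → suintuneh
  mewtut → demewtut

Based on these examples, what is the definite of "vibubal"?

viinbubal

"vibubal" has 3 vowels. The stems with 3 vowels (sutuneh → suintuneh, lesitgok → leinsitgok) insert -in- after the first vowel.
The other patterns: stems with 1 vowel delete the last vowel and add -en; stems with 2 vowels add the prefix de-.
So vibubal → viinbubal.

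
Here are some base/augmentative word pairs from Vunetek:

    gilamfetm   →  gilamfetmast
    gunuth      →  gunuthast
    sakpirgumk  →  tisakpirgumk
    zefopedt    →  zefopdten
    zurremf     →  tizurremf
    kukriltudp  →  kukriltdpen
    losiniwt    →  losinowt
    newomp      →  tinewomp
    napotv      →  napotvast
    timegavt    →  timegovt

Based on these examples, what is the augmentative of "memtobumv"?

"memtobumv" has second-to-last letter 'm'. The stems whose second-to-last letter is 'm' (zurremf → tizurremf, sakpirgumk → tisakpirgumk, newomp → tinewomp) add the prefix ti-.
The other patterns: stems whose second-to-last letter is 'd' delete the last vowel and add -en; stems whose second-to-last letter is 't' add -ast; stems whose second-to-last letter is 'v' or 'w' change the last vowel to 'o'.
So memtobumv → timemtobumv.

timemtobumv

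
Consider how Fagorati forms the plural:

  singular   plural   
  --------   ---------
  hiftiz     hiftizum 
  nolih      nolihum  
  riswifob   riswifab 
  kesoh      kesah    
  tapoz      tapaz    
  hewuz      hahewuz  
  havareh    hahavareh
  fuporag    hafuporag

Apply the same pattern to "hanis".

hanisum

nolih and kesoh both end in -h yet inflect differently (nolihum, kesah), so the final letter is not what conditions the rule; the last vowel is.
"hanis" has last vowel 'i'. The stems whose last vowel is 'i' (hiftiz → hiftizum, nolih → nolihum) add -um.
The other patterns: stems whose last vowel is 'o' change the last vowel to 'a'; stems whose last vowel is 'a', 'e' or 'u' add the prefix ha-.
So hanis → hanisum.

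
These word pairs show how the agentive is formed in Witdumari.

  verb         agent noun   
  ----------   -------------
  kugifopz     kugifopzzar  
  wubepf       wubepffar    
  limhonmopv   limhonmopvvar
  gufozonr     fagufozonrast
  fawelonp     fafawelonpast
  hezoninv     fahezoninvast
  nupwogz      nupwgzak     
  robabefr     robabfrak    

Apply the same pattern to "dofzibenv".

limhonmopv and hezoninv both end in -v yet inflect differently (limhonmopvvar, fahezoninvast), so the final letter is not what conditions the rule; the second-to-last letter is.
"dofzibenv" has second-to-last letter 'n'. The stems whose second-to-last letter is 'n' (gufozonr → fagufozonrast, fawelonp → fafawelonpast, hezoninv → fahezoninvast) add fa- … -ast around the stem.
The other patterns: stems whose second-to-last letter is 'p' double the final consonant and add -ar; stems whose second-to-last letter is 'f' or 'g' delete the last vowel and add -ak.
So dofzibenv → fadofzibenvast.

fadofzibenvast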